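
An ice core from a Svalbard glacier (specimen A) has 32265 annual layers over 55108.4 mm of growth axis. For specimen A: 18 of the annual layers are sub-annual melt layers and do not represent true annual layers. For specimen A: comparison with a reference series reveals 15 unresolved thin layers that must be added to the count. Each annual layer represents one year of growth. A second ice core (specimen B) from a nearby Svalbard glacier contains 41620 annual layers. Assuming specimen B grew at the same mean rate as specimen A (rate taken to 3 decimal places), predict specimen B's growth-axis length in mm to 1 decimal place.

Specimen A: correcting the raw count gives 32265 − 18 + 15 = 32262 true annual layers.
A: Mean rate = 55108.4 mm / 32262 years ≈ 1.708 mm per year.
For B, 1.708 mm/year × 41620 years = 71087.0 mm.

71087.0 mm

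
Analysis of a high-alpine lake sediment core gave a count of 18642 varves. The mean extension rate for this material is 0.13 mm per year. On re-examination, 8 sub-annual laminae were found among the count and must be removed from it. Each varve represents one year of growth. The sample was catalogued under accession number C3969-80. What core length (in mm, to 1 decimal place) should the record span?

2422.4 mm

After corrections the count is 18642 − 8 = 18634 varves.
18634 years at 0.13 mm/year gives 0.13 × 18634 = 2422.4 mm.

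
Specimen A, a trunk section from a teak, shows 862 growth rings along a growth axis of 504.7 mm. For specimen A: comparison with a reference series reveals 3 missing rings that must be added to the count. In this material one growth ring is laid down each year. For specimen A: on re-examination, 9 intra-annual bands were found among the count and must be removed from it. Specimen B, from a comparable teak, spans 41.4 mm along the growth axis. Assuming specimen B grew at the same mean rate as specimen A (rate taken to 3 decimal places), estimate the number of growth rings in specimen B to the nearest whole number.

70 growth rings

Specimen A: correcting the raw count gives 862 − 9 + 3 = 856 true growth rings.
A: Extension rate ≈ 504.7 / 856 = 0.590 mm per year.
Specimen B: 41.4 mm / 0.590 mm per year = 70.17 years ≈ 70 growth rings.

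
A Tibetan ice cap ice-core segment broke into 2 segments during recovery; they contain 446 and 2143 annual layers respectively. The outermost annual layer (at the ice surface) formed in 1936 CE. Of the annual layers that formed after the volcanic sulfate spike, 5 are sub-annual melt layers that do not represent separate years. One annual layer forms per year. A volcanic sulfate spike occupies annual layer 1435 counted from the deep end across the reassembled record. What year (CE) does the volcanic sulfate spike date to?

Total annual layers = 446 + 2143 = 2589.
The volcanic sulfate spike sits at annual layer 1435 from the deep end, so 2589 − 1435 = 1154 annual layers formed after it.
Excluding 5 false annual layers: 1154 − 5 = 1149.
1936 − 1149 = 787 CE.

787 CE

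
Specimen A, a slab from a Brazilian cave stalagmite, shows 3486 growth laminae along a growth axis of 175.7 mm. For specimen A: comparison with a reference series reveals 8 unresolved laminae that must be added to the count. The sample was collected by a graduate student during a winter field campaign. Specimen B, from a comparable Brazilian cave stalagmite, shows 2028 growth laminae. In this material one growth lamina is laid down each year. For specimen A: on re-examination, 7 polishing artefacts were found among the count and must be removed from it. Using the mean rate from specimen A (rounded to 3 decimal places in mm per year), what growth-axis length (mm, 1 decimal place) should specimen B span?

101.4 mm

Specimen A: after corrections the count is 3486 − 7 + 8 = 3487 growth laminae.
A: Extension rate ≈ 175.7 / 3487 = 0.050 mm per year.
Length of B = 0.050 × 2028 = 101.4 mm.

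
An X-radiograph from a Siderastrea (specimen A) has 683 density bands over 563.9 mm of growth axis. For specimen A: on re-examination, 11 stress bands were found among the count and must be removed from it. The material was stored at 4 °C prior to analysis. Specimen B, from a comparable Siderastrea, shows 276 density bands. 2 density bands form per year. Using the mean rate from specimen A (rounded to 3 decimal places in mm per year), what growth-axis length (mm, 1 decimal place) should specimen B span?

231.6 mm

Specimen A: adjusted count: 683 − 11 = 672 density bands.
Specimen A: 672 density bands at 2 per year is 672 / 2 = 336 years.
A: Mean rate = 563.9 mm / 336 years ≈ 1.678 mm/yr.
Specimen B: dividing by 2 density bands per year: 276 / 2 = 138 years. For B, 1.678 mm/year × 138 years = 231.6 mm.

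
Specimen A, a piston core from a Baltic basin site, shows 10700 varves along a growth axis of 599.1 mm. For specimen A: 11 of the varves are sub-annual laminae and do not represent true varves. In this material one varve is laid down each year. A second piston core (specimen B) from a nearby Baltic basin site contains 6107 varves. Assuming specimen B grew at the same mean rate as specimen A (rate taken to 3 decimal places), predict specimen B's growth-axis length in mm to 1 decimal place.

Specimen A: correcting the raw count gives 10700 − 11 = 10689 true varves.
A: Mean rate = 599.1 mm / 10689 years ≈ 0.056 mm per year.
Length of B = 0.056 × 6107 = 342.0 mm.

342.0 mm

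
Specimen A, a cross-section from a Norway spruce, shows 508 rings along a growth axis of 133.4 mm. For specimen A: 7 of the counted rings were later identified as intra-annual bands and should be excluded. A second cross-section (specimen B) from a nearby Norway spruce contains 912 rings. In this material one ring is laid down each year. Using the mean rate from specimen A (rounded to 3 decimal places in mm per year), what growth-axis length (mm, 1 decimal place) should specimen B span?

Specimen A: true ring count = 508 − 7 = 501.
A: 133.4 mm over 501 years gives 133.4 / 501 ≈ 0.266 mm per year.
For B, 0.266 mm/year × 912 years = 242.6 mm.

242.6 mm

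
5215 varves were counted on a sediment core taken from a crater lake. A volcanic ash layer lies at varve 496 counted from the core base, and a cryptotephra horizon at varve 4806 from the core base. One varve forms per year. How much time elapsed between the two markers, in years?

4310 yr

Separation: 4806 − 496 = 4310 varves.
That is 4310 years at one varve per year.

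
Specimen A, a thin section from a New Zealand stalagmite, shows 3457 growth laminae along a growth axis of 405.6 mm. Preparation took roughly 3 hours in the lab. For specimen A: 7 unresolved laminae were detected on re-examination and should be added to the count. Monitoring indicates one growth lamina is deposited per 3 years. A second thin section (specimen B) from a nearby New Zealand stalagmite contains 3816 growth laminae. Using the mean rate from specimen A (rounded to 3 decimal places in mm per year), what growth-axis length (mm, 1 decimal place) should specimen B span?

446.5 mm

Specimen A: after corrections the count is 3457 + 7 = 3464 growth laminae.
Specimen A: 3464 growth laminae at 3 years each span 3464 × 3 = 10392 years.
A: Extension rate ≈ 405.6 / 10392 = 0.039 mm per year.
Specimen B: 3816 growth laminae at 3 years each span 3816 × 3 = 11448 years. B's length ≈ 0.039 × 11448 = 446.5 mm.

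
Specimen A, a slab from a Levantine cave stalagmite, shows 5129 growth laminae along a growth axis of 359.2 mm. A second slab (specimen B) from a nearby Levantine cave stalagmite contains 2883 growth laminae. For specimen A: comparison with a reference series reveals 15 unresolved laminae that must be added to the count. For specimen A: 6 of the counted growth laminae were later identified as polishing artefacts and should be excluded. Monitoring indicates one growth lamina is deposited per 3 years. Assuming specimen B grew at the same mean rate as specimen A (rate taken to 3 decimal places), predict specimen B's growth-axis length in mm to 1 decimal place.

Specimen A: true growth lamina count = 5129 − 6 + 15 = 5138.
Specimen A: 5138 growth laminae at 3 years each span 5138 × 3 = 15414 years.
A: Extension rate ≈ 359.2 / 15414 = 0.023 mm/yr.
Specimen B: multiplying by 3 years per growth lamina: 2883 × 3 = 8649 years. B's length ≈ 0.023 × 8649 = 198.9 mm.

198.9 mm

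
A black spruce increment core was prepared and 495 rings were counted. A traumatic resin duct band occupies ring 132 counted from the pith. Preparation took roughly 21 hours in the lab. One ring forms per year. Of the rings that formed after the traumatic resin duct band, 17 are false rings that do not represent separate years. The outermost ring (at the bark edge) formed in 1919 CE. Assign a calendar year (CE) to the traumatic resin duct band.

1573 CE

The traumatic resin duct band sits at ring 132 from the pith, so 495 − 132 = 363 rings formed after it.
Removing the 17 false rings leaves 363 − 17 = 346 true rings beyond the traumatic resin duct band.
1919 − 346 = 1573 CE.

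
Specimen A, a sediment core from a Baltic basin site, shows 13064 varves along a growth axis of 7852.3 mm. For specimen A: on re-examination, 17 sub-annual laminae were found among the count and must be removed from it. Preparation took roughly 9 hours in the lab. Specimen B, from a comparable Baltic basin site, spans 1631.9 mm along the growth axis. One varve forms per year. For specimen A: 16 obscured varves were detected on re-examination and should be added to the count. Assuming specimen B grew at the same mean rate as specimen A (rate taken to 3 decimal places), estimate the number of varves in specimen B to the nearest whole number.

Specimen A: adjusted count: 13064 − 17 + 16 = 13063 varves.
A: Mean rate = 7852.3 mm / 13063 years ≈ 0.601 mm/year.
For B, 1631.9 / 0.601 = 2715.31 years ≈ 2715 varves.

2715 varves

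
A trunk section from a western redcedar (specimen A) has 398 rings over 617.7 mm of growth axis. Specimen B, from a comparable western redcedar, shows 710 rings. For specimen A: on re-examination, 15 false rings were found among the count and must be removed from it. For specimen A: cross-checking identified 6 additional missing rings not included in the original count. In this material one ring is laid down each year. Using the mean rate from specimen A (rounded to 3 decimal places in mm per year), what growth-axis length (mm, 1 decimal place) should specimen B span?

1127.5 mm

Specimen A: true ring count = 398 − 15 + 6 = 389.
A: Mean rate = 617.7 mm / 389 years ≈ 1.588 mm/yr.
B's length ≈ 1.588 × 710 = 1127.5 mm.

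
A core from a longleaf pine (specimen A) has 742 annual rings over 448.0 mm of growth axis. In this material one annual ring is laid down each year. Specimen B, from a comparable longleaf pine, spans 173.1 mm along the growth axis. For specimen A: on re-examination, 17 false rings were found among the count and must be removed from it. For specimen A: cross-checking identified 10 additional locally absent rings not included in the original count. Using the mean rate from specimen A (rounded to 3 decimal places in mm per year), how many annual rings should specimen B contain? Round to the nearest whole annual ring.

284 annual rings

Specimen A: correcting the raw count gives 742 − 17 + 10 = 735 true annual rings.
A: Mean rate = 448.0 mm / 735 years ≈ 0.610 mm/year.
B spans 173.1 / 0.610 = 283.77 years ≈ 284 annual rings.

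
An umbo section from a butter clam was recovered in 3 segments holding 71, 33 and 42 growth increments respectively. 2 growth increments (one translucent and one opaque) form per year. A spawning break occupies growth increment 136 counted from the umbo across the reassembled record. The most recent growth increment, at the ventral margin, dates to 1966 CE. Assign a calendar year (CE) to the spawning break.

Total growth increments = 71 + 33 + 42 = 146.
The spawning break sits at growth increment 136 from the umbo, so 146 − 136 = 10 growth increments formed after it.
10 growth increments at 2 per year is 10 / 2 = 5 years.
Counting back 5 years from 1966 CE places the spawning break in 1966 − 5 = 1961 CE.

1961 CE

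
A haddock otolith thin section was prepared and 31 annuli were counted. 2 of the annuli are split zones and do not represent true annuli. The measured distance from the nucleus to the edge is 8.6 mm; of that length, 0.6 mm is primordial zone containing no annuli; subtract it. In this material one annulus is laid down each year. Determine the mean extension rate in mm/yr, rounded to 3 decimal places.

Correcting the raw count gives 31 − 2 = 29 true annuli.
The growth record spans 8.6 − 0.6 = 8.0 mm.
Extension rate ≈ 8.0 / 29 = 0.276 mm/yr.

0.276 mm/yr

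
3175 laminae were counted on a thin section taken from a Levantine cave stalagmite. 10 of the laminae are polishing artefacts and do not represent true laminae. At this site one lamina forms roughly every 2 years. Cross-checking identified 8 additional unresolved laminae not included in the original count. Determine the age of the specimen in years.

After corrections the count is 3175 − 10 + 8 = 3173 laminae.
3173 laminae at 2 years each span 3173 × 2 = 6346 years.

6346 yr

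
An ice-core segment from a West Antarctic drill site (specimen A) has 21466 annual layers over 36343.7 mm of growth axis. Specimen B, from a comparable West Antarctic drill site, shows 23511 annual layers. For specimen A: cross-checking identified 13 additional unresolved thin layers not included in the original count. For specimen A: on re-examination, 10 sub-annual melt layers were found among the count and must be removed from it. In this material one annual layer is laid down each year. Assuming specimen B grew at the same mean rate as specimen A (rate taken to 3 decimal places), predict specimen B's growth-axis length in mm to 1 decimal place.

39804.1 mm

Specimen A: adjusted count: 21466 − 10 + 13 = 21469 annual layers.
A: 36343.7 mm over 21469 years gives 36343.7 / 21469 ≈ 1.693 mm per year.
Length of B = 1.693 × 23511 = 39804.1 mm.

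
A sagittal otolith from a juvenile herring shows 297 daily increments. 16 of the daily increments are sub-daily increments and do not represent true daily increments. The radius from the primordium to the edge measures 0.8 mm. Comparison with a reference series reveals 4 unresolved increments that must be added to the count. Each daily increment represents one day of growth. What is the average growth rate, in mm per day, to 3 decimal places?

0.003 mm per day

True daily increment count = 297 − 16 + 4 = 285.
Mean rate = 0.8 mm / 285 days ≈ 0.003 mm per day.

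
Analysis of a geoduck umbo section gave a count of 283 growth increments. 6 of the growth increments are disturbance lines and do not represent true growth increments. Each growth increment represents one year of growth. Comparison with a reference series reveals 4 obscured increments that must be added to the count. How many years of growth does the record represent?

281 years

Adjusted count: 283 − 6 + 4 = 281 growth increments.
One growth increment per year makes the duration 281 years.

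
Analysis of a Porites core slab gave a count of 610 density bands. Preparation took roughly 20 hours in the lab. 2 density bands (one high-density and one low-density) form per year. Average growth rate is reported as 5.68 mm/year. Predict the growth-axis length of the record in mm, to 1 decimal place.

1732.4 mm

With 2 density bands per year, 610 / 2 = 305 years.
Length ≈ 5.68 × 305 = 1732.4 mm.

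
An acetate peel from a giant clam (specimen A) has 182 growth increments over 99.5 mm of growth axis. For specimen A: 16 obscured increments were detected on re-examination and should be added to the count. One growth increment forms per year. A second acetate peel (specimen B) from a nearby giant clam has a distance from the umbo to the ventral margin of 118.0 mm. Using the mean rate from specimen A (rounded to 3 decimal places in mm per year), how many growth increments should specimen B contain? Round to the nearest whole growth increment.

235 growth increments

Specimen A: after corrections the count is 182 + 16 = 198 growth increments.
A: Extension rate ≈ 99.5 / 198 = 0.503 mm/year.
B spans 118.0 / 0.503 = 234.59 years ≈ 235 growth increments.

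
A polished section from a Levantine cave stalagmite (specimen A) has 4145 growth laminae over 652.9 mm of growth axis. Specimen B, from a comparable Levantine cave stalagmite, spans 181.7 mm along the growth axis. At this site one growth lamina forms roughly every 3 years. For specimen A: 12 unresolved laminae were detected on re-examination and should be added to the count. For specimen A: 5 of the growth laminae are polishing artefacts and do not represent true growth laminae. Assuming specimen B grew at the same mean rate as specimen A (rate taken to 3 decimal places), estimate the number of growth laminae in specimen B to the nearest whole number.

1165 growth laminae

Specimen A: correcting the raw count gives 4145 − 5 + 12 = 4152 true growth laminae.
Specimen A: multiplying by 3 years per growth lamina: 4152 × 3 = 12456 years.
A: Mean rate = 652.9 mm / 12456 years ≈ 0.052 mm/yr.
Specimen B: 181.7 mm / 0.052 mm per year = 3494.23 years; at 3 years per growth lamina that is 3494.23 / 3 ≈ 1165 growth laminae.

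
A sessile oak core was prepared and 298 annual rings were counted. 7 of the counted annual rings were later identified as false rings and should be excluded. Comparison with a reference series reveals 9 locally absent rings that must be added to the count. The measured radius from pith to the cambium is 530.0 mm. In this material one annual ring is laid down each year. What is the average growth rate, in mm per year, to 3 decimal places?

Correcting the raw count gives 298 − 7 + 9 = 300 true annual rings.
Mean rate = 530.0 mm / 300 years ≈ 1.767 mm per year.

1.767 mm per year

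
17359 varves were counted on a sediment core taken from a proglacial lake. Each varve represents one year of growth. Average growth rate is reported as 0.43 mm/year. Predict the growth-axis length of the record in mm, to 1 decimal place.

7464.4 mm

The record spans 17359 years at 0.43 mm per year.
Length ≈ 0.43 × 17359 = 7464.4 mm.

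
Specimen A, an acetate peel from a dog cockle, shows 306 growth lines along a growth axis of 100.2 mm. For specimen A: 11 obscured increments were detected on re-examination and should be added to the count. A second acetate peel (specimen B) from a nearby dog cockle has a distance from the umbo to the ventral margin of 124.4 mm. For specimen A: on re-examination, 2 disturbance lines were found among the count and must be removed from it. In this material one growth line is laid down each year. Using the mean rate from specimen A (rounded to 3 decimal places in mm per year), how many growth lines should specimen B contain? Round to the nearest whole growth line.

391 growth lines

Specimen A: true growth line count = 306 − 2 + 11 = 315.
A: Mean rate = 100.2 mm / 315 years ≈ 0.318 mm/year.
For B, 124.4 / 0.318 = 391.19 years ≈ 391 growth lines.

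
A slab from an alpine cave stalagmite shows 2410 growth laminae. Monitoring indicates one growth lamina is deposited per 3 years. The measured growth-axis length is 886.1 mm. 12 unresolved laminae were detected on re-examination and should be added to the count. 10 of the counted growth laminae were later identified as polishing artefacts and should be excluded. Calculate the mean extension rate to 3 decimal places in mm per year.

After corrections the count is 2410 − 10 + 12 = 2412 growth laminae.
2412 growth laminae at 3 years each span 2412 × 3 = 7236 years.
Extension rate ≈ 886.1 / 7236 = 0.122 mm per year.

0.122 mm per year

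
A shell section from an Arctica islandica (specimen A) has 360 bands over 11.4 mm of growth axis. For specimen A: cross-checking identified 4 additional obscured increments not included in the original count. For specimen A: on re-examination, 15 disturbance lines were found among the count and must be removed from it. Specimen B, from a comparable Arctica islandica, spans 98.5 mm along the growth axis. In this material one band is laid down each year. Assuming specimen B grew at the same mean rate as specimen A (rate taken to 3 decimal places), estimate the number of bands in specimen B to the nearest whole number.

Specimen A: true band count = 360 − 15 + 4 = 349.
A: Extension rate ≈ 11.4 / 349 = 0.033 mm per year.
For B, 98.5 / 0.033 = 2984.85 years ≈ 2985 bands.

2985 bands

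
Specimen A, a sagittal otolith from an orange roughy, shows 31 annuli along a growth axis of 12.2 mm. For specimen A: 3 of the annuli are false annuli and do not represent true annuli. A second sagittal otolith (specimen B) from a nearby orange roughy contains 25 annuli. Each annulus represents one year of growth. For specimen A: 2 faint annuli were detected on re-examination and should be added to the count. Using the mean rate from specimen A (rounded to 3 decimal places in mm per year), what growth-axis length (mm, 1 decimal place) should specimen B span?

Specimen A: adjusted count: 31 − 3 + 2 = 30 annuli.
A: Mean rate = 12.2 mm / 30 years ≈ 0.407 mm/year.
Length of B = 0.407 × 25 = 10.2 mm.

10.2 mm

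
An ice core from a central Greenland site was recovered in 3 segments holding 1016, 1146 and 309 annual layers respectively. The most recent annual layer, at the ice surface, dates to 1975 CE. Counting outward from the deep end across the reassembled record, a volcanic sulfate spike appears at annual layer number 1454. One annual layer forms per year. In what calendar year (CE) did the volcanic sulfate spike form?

Total annual layers = 1016 + 1146 + 309 = 2471.
2471 − 1454 = 1017 annual layers lie beyond the volcanic sulfate spike toward the ice surface.
The annual layer at the ice surface is 1975 CE, so the volcanic sulfate spike dates to 1975 − 1017 = 958 CE.

958 CE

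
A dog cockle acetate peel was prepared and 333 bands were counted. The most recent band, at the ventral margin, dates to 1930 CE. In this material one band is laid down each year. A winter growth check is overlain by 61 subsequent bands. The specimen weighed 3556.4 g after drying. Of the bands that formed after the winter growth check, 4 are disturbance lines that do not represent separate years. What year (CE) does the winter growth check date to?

There are 61 bands younger than the winter growth check.
61 − 4 false = 57 true bands after the winter growth check.
Counting back 57 years from 1930 CE places the winter growth check in 1930 − 57 = 1873 CE.

1873 CE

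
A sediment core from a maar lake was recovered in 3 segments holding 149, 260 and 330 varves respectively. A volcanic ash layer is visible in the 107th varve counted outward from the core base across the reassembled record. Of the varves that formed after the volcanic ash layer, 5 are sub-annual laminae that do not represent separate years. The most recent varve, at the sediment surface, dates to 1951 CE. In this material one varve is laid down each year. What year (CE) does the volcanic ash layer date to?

1324 CE

Total varves = 149 + 260 + 330 = 739.
739 − 107 = 632 varves lie beyond the volcanic ash layer toward the sediment surface.
Removing the 5 false varves leaves 632 − 5 = 627 true varves beyond the volcanic ash layer.
Counting back 627 years from 1951 CE places the volcanic ash layer in 1951 − 627 = 1324 CE.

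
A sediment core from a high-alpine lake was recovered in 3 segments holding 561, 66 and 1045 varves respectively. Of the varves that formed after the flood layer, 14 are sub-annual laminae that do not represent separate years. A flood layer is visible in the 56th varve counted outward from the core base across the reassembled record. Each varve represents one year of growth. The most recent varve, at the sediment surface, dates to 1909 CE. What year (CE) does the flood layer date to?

Total varves = 561 + 66 + 1045 = 1672.
1672 − 56 = 1616 varves lie beyond the flood layer toward the sediment surface.
1616 − 14 false = 1602 true varves after the flood layer.
The varve at the sediment surface is 1909 CE, so the flood layer dates to 1909 − 1602 = 307 CE.

307 CE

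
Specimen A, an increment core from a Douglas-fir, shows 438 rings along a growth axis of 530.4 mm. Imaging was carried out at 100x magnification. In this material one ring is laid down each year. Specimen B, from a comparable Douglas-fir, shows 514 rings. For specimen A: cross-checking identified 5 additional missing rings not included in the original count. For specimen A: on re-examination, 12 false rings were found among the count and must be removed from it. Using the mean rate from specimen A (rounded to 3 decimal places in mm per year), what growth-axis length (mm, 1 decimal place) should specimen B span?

632.7 mm

Specimen A: after corrections the count is 438 − 12 + 5 = 431 rings.
A: 530.4 mm over 431 years gives 530.4 / 431 ≈ 1.231 mm/yr.
B's length ≈ 1.231 × 514 = 632.7 mm.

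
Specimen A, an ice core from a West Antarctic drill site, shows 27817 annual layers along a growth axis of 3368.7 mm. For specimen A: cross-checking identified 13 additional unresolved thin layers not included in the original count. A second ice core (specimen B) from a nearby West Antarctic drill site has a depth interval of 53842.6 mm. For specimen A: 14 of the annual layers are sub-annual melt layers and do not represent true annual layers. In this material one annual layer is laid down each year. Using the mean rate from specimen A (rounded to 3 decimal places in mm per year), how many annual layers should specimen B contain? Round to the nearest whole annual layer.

444980 annual layers

Specimen A: correcting the raw count gives 27817 − 14 + 13 = 27816 true annual layers.
A: 3368.7 mm over 27816 years gives 3368.7 / 27816 ≈ 0.121 mm/year.
Specimen B: 53842.6 mm / 0.121 mm per year = 444980.17 years ≈ 444980 annual layers.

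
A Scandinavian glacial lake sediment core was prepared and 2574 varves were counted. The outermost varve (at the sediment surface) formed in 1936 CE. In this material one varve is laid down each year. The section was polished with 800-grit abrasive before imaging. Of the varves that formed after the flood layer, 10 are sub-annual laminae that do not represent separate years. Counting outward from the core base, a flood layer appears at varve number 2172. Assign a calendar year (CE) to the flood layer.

2574 − 2172 = 402 varves lie beyond the flood layer toward the sediment surface.
Removing the 10 false varves leaves 402 − 10 = 392 true varves beyond the flood layer.
The varve at the sediment surface is 1936 CE, so the flood layer dates to 1936 − 392 = 1544 CE.

1544 CE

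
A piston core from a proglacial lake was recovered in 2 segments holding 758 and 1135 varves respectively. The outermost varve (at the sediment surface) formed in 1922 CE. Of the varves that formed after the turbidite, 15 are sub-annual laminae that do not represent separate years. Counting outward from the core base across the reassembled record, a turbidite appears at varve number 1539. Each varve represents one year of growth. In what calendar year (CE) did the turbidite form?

1583 CE

Total varves = 758 + 1135 = 1893.
1893 − 1539 = 354 varves lie beyond the turbidite toward the sediment surface.
Excluding 15 false varves: 354 − 15 = 339.
1922 − 339 = 1583 CE.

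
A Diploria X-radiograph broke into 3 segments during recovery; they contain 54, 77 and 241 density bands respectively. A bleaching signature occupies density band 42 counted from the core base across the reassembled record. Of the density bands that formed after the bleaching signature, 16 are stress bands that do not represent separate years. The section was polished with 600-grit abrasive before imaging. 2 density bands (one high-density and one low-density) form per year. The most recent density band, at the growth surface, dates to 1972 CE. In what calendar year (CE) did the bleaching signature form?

Total density bands = 54 + 77 + 241 = 372.
372 − 42 = 330 density bands lie beyond the bleaching signature toward the growth surface.
Removing the 16 false density bands leaves 330 − 16 = 314 true density bands beyond the bleaching signature.
314 density bands at 2 per year is 314 / 2 = 157 years.
Counting back 157 years from 1972 CE places the bleaching signature in 1972 − 157 = 1815 CE.

1815 CE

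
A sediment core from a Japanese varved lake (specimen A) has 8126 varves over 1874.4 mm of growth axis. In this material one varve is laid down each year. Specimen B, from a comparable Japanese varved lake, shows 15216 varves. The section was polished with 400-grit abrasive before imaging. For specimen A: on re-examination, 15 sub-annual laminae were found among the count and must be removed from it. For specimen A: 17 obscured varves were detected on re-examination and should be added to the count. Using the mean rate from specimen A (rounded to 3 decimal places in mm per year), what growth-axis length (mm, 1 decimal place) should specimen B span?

Specimen A: adjusted count: 8126 − 15 + 17 = 8128 varves.
A: Extension rate ≈ 1874.4 / 8128 = 0.231 mm per year.
For B, 0.231 mm/year × 15216 years = 3514.9 mm.

3514.9 mm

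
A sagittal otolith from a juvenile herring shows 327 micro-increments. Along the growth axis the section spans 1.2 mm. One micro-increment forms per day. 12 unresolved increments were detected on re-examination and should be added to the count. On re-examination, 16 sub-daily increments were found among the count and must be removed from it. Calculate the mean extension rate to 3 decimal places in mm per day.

0.004 mm per day

Adjusted count: 327 − 16 + 12 = 323 micro-increments.
Extension rate ≈ 1.2 / 323 = 0.004 mm per day.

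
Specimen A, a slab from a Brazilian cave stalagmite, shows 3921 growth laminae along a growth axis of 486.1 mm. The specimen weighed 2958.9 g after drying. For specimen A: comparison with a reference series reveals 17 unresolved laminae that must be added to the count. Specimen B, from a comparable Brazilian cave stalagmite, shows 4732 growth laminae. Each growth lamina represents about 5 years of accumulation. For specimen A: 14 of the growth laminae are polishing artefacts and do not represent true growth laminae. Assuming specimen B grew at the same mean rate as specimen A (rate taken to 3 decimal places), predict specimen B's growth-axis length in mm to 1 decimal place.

Specimen A: adjusted count: 3921 − 14 + 17 = 3924 growth laminae.
Specimen A: at 5 years per growth lamina, 3924 × 5 = 19620 years.
A: Mean rate = 486.1 mm / 19620 years ≈ 0.025 mm/year.
Specimen B: at 5 years per growth lamina, 4732 × 5 = 23660 years. Length of B = 0.025 × 23660 = 591.5 mm.

591.5 mm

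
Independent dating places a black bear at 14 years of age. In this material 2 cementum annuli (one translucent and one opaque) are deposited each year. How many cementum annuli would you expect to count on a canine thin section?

Expected cementum annuli: 14 × 2 = 28.
So 28 cementum annuli should be present.

28 cementum annuli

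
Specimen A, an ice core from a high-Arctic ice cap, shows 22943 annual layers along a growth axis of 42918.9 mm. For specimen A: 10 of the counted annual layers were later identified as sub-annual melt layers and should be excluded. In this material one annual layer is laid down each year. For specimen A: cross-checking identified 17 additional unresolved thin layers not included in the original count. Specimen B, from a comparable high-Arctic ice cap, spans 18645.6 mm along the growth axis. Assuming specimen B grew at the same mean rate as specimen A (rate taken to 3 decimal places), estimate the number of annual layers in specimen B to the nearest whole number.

9971 annual layers

Specimen A: true annual layer count = 22943 − 10 + 17 = 22950.
A: Extension rate ≈ 42918.9 / 22950 = 1.870 mm per year.
B spans 18645.6 / 1.870 = 9970.91 years ≈ 9971 annual layers.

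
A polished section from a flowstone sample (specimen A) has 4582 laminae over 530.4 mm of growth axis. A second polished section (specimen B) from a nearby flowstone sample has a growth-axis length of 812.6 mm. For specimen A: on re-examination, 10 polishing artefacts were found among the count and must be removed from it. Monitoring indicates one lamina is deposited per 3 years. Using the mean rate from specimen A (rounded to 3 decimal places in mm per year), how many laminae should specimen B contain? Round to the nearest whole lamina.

Specimen A: adjusted count: 4582 − 10 = 4572 laminae.
Specimen A: multiplying by 3 years per lamina: 4572 × 3 = 13716 years.
A: Mean rate = 530.4 mm / 13716 years ≈ 0.039 mm/year.
B spans 812.6 / 0.039 = 20835.90 years; at 3 years per lamina that is 20835.90 / 3 ≈ 6945 laminae.

6945 laminae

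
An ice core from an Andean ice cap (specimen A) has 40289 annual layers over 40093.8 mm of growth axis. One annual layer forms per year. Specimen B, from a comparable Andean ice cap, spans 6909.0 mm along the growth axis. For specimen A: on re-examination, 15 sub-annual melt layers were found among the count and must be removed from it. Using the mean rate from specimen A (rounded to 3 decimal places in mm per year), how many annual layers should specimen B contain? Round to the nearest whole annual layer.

Specimen A: after corrections the count is 40289 − 15 = 40274 annual layers.
A: Extension rate ≈ 40093.8 / 40274 = 0.996 mm/year.
B spans 6909.0 / 0.996 = 6936.75 years ≈ 6937 annual layers.

6937 annual layers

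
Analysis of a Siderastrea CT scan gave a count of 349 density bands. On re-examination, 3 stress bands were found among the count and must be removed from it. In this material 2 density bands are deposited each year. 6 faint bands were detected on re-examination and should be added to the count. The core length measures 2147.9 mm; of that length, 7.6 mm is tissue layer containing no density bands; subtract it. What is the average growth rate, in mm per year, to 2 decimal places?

Adjusted count: 349 − 3 + 6 = 352 density bands.
With 2 density bands per year, 352 / 2 = 176 years.
The growth record spans 2147.9 − 7.6 = 2140.3 mm.
2140.3 mm over 176 years gives 2140.3 / 176 ≈ 12.16 mm per year.

12.16 mm per year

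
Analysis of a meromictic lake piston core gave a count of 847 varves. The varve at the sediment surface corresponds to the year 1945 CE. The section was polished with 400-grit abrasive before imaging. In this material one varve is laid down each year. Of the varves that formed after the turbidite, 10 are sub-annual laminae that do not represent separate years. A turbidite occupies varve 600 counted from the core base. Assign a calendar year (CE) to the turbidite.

1708 CE

Between varve 600 and the sediment surface there are 847 − 600 = 247 varves.
247 − 10 false = 237 true varves after the turbidite.
Counting back 237 years from 1945 CE places the turbidite in 1945 − 237 = 1708 CE.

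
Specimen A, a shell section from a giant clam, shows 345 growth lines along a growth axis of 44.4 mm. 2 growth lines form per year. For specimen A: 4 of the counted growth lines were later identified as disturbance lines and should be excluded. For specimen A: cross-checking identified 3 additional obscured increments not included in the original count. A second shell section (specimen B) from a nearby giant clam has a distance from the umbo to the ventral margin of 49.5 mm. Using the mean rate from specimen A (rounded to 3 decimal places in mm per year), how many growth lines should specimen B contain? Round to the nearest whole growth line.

384 growth lines

Specimen A: after corrections the count is 345 − 4 + 3 = 344 growth lines.
Specimen A: dividing by 2 growth lines per year: 344 / 2 = 172 years.
A: Extension rate ≈ 44.4 / 172 = 0.258 mm/yr.
B spans 49.5 / 0.258 = 191.86 years; at 2 growth lines per year that is 191.86 × 2 ≈ 384 growth lines.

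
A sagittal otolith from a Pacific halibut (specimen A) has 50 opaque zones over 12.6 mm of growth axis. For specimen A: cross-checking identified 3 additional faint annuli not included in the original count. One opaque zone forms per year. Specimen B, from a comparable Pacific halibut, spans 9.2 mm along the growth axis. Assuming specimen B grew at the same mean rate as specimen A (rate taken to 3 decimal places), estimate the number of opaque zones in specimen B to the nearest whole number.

Specimen A: adjusted count: 50 + 3 = 53 opaque zones.
A: Extension rate ≈ 12.6 / 53 = 0.238 mm/yr.
B spans 9.2 / 0.238 = 38.66 years ≈ 39 opaque zones.

39 opaque zones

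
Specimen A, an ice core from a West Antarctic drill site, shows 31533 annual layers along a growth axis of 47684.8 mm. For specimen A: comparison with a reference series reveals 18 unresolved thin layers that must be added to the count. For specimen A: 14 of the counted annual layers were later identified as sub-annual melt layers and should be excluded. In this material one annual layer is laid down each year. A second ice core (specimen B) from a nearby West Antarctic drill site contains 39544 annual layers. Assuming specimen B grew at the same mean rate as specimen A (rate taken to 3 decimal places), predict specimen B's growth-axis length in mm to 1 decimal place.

Specimen A: correcting the raw count gives 31533 − 14 + 18 = 31537 true annual layers.
A: Mean rate = 47684.8 mm / 31537 years ≈ 1.512 mm/year.
B's length ≈ 1.512 × 39544 = 59790.5 mm.

59790.5 mm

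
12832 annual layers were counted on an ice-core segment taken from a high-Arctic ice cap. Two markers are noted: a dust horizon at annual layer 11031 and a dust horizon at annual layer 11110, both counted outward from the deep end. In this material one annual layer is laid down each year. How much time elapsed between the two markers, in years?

79 years

Separation: 11110 − 11031 = 79 annual layers.
That is 79 years at one annual layer per year.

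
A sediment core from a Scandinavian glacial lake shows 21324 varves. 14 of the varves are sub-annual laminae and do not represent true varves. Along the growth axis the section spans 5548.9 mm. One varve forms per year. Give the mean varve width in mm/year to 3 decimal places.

After corrections the count is 21324 − 14 = 21310 varves.
Extension rate ≈ 5548.9 / 21310 = 0.260 mm/year.

0.260 mm/year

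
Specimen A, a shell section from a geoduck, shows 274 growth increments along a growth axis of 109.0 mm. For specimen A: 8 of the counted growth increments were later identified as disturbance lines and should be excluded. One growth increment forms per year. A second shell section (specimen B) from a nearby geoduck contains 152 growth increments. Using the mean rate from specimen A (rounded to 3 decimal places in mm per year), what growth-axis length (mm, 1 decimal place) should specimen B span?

62.3 mm

Specimen A: adjusted count: 274 − 8 = 266 growth increments.
A: 109.0 mm over 266 years gives 109.0 / 266 ≈ 0.410 mm per year.
B's length ≈ 0.410 × 152 = 62.3 mm.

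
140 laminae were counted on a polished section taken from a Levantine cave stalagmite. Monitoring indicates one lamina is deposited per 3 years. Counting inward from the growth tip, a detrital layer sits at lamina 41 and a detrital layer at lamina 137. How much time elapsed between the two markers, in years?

288 years

137 − 41 = 96 laminae lie between the two events.
96 laminae at 3 years each span 96 × 3 = 288 years.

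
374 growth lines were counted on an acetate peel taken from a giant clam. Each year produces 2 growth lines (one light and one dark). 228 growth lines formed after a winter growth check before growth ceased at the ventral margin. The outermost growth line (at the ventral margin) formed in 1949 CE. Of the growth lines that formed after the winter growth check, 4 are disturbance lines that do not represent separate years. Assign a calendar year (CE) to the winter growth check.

1837 CE

There are 228 growth lines younger than the winter growth check.
Excluding 4 false growth lines: 228 − 4 = 224.
Dividing by 2 growth lines per year: 224 / 2 = 112 years.
The growth line at the ventral margin is 1949 CE, so the winter growth check dates to 1949 − 112 = 1837 CE.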